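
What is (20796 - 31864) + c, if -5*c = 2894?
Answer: -58234/5 ≈ -11647.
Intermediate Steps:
c = -2894/5 (c = -⅕*2894 = -2894/5 ≈ -578.80)
(20796 - 31864) + c = (20796 - 31864) - 2894/5 = -11068 - 2894/5 = -58234/5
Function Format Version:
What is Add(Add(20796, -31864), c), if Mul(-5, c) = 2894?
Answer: Rational(-58234, 5) ≈ -11647.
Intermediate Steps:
c = Rational(-2894, 5) (c = Mul(Rational(-1, 5), 2894) = Rational(-2894, 5) ≈ -578.80)
Add(Add(20796, -31864), c) = Add(Add(20796, -31864), Rational(-2894, 5)) = Add(-11068, Rational(-2894, 5)) = Rational(-58234, 5)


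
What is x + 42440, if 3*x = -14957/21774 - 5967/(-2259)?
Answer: 695849367635/16395822 ≈ 42441.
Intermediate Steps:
x = 10681955/16395822 (x = (-14957/21774 - 5967/(-2259))/3 = (-14957*1/21774 - 5967*(-1/2259))/3 = (-14957/21774 + 663/251)/3 = (⅓)*(10681955/5465274) = 10681955/16395822 ≈ 0.65150)
x + 42440 = 10681955/16395822 + 42440 = 695849367635/16395822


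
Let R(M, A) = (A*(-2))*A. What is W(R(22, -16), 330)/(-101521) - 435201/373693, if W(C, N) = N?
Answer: -44305359411/37937687053 ≈ -1.1678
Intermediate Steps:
R(M, A) = -2*A² (R(M, A) = (-2*A)*A = -2*A²)
W(R(22, -16), 330)/(-101521) - 435201/373693 = 330/(-101521) - 435201/373693 = 330*(-1/101521) - 435201*1/373693 = -330/101521 - 435201/373693 = -44305359411/37937687053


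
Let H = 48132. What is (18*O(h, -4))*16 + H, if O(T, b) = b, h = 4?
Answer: 46980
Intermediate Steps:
(18*O(h, -4))*16 + H = (18*(-4))*16 + 48132 = -72*16 + 48132 = -1152 + 48132 = 46980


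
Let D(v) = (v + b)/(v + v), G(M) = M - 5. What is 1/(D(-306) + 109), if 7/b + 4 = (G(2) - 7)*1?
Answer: 1224/134029 ≈ 0.0091324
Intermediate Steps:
G(M) = -5 + M
b = -½ (b = 7/(-4 + ((-5 + 2) - 7)*1) = 7/(-4 + (-3 - 7)*1) = 7/(-4 - 10*1) = 7/(-4 - 10) = 7/(-14) = 7*(-1/14) = -½ ≈ -0.50000)
D(v) = (-½ + v)/(2*v) (D(v) = (v - ½)/(v + v) = (-½ + v)/((2*v)) = (-½ + v)*(1/(2*v)) = (-½ + v)/(2*v))
1/(D(-306) + 109) = 1/((¼)*(-1 + 2*(-306))/(-306) + 109) = 1/((¼)*(-1/306)*(-1 - 612) + 109) = 1/((¼)*(-1/306)*(-613) + 109) = 1/(613/1224 + 109) = 1/(134029/1224) = 1224/134029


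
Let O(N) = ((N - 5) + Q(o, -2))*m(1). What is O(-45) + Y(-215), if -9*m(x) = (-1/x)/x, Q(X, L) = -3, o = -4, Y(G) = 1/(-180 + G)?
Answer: -20944/3555 ≈ -5.8914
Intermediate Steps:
m(x) = 1/(9*x²) (m(x) = -(-1/x)/(9*x) = -(-1)/(9*x²) = 1/(9*x²))
O(N) = -8/9 + N/9 (O(N) = ((N - 5) - 3)*((⅑)/1²) = ((-5 + N) - 3)*((⅑)*1) = (-8 + N)*(⅑) = -8/9 + N/9)
O(-45) + Y(-215) = (-8/9 + (⅑)*(-45)) + 1/(-180 - 215) = (-8/9 - 5) + 1/(-395) = -53/9 - 1/395 = -20944/3555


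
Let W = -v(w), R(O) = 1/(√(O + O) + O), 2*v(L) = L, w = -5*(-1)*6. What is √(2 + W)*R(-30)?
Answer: √13/(2*(√15 + 15*I)) ≈ 0.029092 - 0.11267*I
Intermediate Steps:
w = 30 (w = 5*6 = 30)
v(L) = L/2
R(O) = 1/(O + √2*√O) (R(O) = 1/(√(2*O) + O) = 1/(√2*√O + O) = 1/(O + √2*√O))
W = -15 (W = -30/2 = -1*15 = -15)
√(2 + W)*R(-30) = √(2 - 15)/(-30 + √2*√(-30)) = √(-13)/(-30 + √2*(I*√30)) = (I*√13)/(-30 + 2*I*√15) = I*√13/(-30 + 2*I*√15)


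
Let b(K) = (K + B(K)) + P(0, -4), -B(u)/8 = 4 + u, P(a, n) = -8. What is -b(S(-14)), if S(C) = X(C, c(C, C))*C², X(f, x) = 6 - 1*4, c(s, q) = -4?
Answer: 2784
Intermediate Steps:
X(f, x) = 2 (X(f, x) = 6 - 4 = 2)
B(u) = -32 - 8*u (B(u) = -8*(4 + u) = -32 - 8*u)
S(C) = 2*C²
b(K) = -40 - 7*K (b(K) = (K + (-32 - 8*K)) - 8 = (-32 - 7*K) - 8 = -40 - 7*K)
-b(S(-14)) = -(-40 - 14*(-14)²) = -(-40 - 14*196) = -(-40 - 7*392) = -(-40 - 2744) = -1*(-2784) = 2784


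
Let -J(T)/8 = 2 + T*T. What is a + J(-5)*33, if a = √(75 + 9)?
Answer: -7128 + 2*√21 ≈ -7118.8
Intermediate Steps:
J(T) = -16 - 8*T² (J(T) = -8*(2 + T*T) = -8*(2 + T²) = -16 - 8*T²)
a = 2*√21 (a = √84 = 2*√21 ≈ 9.1651)
a + J(-5)*33 = 2*√21 + (-16 - 8*(-5)²)*33 = 2*√21 + (-16 - 8*25)*33 = 2*√21 + (-16 - 200)*33 = 2*√21 - 216*33 = 2*√21 - 7128 = -7128 + 2*√21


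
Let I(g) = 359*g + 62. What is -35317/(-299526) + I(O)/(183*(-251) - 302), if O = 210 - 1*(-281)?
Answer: -51182837611/13848584610 ≈ -3.6959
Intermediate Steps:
O = 491 (O = 210 + 281 = 491)
I(g) = 62 + 359*g
-35317/(-299526) + I(O)/(183*(-251) - 302) = -35317/(-299526) + (62 + 359*491)/(183*(-251) - 302) = -35317*(-1/299526) + (62 + 176269)/(-45933 - 302) = 35317/299526 + 176331/(-46235) = 35317/299526 + 176331*(-1/46235) = 35317/299526 - 176331/46235 = -51182837611/13848584610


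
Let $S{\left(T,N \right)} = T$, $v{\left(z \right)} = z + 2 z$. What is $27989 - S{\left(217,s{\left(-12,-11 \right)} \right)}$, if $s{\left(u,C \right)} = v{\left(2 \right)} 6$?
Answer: $27772$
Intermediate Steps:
$v{\left(z \right)} = 3 z$
$s{\left(u,C \right)} = 36$ ($s{\left(u,C \right)} = 3 \cdot 2 \cdot 6 = 6 \cdot 6 = 36$)
$27989 - S{\left(217,s{\left(-12,-11 \right)} \right)} = 27989 - 217 = 27772$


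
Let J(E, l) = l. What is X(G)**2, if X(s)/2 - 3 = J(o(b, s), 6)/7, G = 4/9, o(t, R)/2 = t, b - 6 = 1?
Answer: 2916/49 ≈ 59.510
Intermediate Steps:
b = 7 (b = 6 + 1 = 7)
o(t, R) = 2*t
G = 4/9 (G = 4*(1/9) = 4/9 ≈ 0.44444)
X(s) = 54/7 (X(s) = 6 + 2*(6/7) = 6 + 12/7 = 54/7)
X(G)**2 = (54/7)**2 = 2916/49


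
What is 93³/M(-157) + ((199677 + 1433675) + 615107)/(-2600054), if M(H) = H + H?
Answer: -523019412851/204104239 ≈ -2562.5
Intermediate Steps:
M(H) = 2*H
93³/M(-157) + ((199677 + 1433675) + 615107)/(-2600054) = 93³/((2*(-157))) + ((199677 + 1433675) + 615107)/(-2600054) = 804357/(-314) + (1633352 + 615107)*(-1/2600054) = 804357*(-1/314) + 2248459*(-1/2600054) = -804357/314 - 2248459/2600054 = -523019412851/204104239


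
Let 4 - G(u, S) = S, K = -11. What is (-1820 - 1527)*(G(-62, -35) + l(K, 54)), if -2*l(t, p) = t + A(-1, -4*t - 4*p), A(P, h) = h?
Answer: -873567/2 ≈ -4.3678e+5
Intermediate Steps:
l(t, p) = 2*p + 3*t/2 (l(t, p) = -(t + (-4*t - 4*p))/2 = -(t + (-4*p - 4*t))/2 = -(-4*p - 3*t)/2 = 2*p + 3*t/2)
G(u, S) = 4 - S
(-1820 - 1527)*(G(-62, -35) + l(K, 54)) = (-1820 - 1527)*((4 - 1*(-35)) + (2*54 + (3/2)*(-11))) = -3347*((4 + 35) + (108 - 33/2)) = -3347*(39 + 183/2) = -3347*261/2 = -873567/2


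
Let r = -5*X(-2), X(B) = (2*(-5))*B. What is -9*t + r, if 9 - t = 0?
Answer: -181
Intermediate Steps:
t = 9 (t = 9 - 1*0 = 9 + 0 = 9)
X(B) = -10*B
r = -100 (r = -(-50)*(-2) = -5*20 = -100)
-9*t + r = -9*9 - 100 = -81 - 100 = -181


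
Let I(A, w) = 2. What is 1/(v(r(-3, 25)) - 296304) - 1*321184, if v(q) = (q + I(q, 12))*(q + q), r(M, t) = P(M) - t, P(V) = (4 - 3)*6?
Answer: -94960619073/295658 ≈ -3.2118e+5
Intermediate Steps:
P(V) = 6 (P(V) = 1*6 = 6)
r(M, t) = 6 - t
v(q) = 2*q*(2 + q) (v(q) = (q + 2)*(q + q) = (2 + q)*(2*q) = 2*q*(2 + q))
1/(v(r(-3, 25)) - 296304) - 1*321184 = 1/(2*(6 - 1*25)*(2 + (6 - 1*25)) - 296304) - 1*321184 = 1/(2*(6 - 25)*(2 + (6 - 25)) - 296304) - 321184 = 1/(2*(-19)*(2 - 19) - 296304) - 321184 = 1/(2*(-19)*(-17) - 296304) - 321184 = 1/(646 - 296304) - 321184 = 1/(-295658) - 321184 = -1/295658 - 321184 = -94960619073/295658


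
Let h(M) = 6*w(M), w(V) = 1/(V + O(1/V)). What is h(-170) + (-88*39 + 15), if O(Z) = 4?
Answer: -283614/83 ≈ -3417.0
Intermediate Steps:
w(V) = 1/(4 + V) (w(V) = 1/(V + 4) = 1/(4 + V))
h(M) = 6/(4 + M)
h(-170) + (-88*39 + 15) = 6/(4 - 170) + (-88*39 + 15) = 6/(-166) + (-3432 + 15) = 6*(-1/166) - 3417 = -3/83 - 3417 = -283614/83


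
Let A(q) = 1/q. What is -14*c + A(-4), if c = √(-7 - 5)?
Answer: -¼ - 28*I*√3 ≈ -0.25 - 48.497*I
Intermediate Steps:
c = 2*I*√3 (c = √(-12) = 2*I*√3 ≈ 3.4641*I)
-14*c + A(-4) = -28*I*√3 + 1/(-4) = -28*I*√3 - ¼ = -¼ - 28*I*√3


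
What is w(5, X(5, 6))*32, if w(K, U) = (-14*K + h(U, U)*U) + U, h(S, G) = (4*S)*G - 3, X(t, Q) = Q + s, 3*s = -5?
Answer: 213248/27 ≈ 7898.1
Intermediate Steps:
s = -5/3 (s = (⅓)*(-5) = -5/3 ≈ -1.6667)
X(t, Q) = -5/3 + Q (X(t, Q) = Q - 5/3 = -5/3 + Q)
h(S, G) = -3 + 4*G*S (h(S, G) = 4*G*S - 3 = -3 + 4*G*S)
w(K, U) = U - 14*K + U*(-3 + 4*U²) (w(K, U) = (-14*K + (-3 + 4*U*U)*U) + U = (-14*K + (-3 + 4*U²)*U) + U = (-14*K + U*(-3 + 4*U²)) + U = U - 14*K + U*(-3 + 4*U²))
w(5, X(5, 6))*32 = (-14*5 - 2*(-5/3 + 6) + 4*(-5/3 + 6)³)*32 = (-70 - 2*13/3 + 4*(13/3)³)*32 = (-70 - 26/3 + 4*(2197/27))*32 = (-70 - 26/3 + 8788/27)*32 = (6664/27)*32 = 213248/27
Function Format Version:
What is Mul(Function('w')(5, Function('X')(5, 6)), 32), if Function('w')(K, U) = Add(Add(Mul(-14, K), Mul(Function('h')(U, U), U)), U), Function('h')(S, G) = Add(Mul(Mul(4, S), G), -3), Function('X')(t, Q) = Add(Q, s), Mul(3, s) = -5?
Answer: Rational(213248, 27) ≈ 7898.1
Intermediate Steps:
s = Rational(-5, 3) (s = Mul(Rational(1, 3), -5) = Rational(-5, 3) ≈ -1.6667)
Function('X')(t, Q) = Add(Rational(-5, 3), Q) (Function('X')(t, Q) = Add(Q, Rational(-5, 3)) = Add(Rational(-5, 3), Q))
Function('h')(S, G) = Add(-3, Mul(4, G, S)) (Function('h')(S, G) = Add(Mul(4, G, S), -3) = Add(-3, Mul(4, G, S)))
Function('w')(K, U) = Add(U, Mul(-14, K), Mul(U, Add(-3, Mul(4, Pow(U, 2))))) (Function('w')(K, U) = Add(Add(Mul(-14, K), Mul(Add(-3, Mul(4, U, U)), U)), U) = Add(Add(Mul(-14, K), Mul(Add(-3, Mul(4, Pow(U, 2))), U)), U) = Add(Add(Mul(-14, K), Mul(U, Add(-3, Mul(4, Pow(U, 2))))), U) = Add(U, Mul(-14, K), Mul(U, Add(-3, Mul(4, Pow(U, 2))))))
Mul(Function('w')(5, Function('X')(5, 6)), 32) = Mul(Add(Mul(-14, 5), Mul(-2, Add(Rational(-5, 3), 6)), Mul(4, Pow(Add(Rational(-5, 3), 6), 3))), 32) = Mul(Add(-70, Mul(-2, Rational(13, 3)), Mul(4, Pow(Rational(13, 3), 3))), 32) = Mul(Add(-70, Rational(-26, 3), Mul(4, Rational(2197, 27))), 32) = Mul(Add(-70, Rational(-26, 3), Rational(8788, 27)), 32) = Mul(Rational(6664, 27), 32) = Rational(213248, 27)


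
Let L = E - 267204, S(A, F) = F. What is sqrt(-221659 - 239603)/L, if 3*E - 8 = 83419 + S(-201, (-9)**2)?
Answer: -I*sqrt(461262)/239368 ≈ -0.0028373*I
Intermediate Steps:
E = 27836 (E = 8/3 + (83419 + (-9)**2)/3 = 8/3 + (83419 + 81)/3 = 8/3 + (1/3)*83500 = 8/3 + 83500/3 = 27836)
L = -239368 (L = 27836 - 267204 = -239368)
sqrt(-221659 - 239603)/L = sqrt(-221659 - 239603)/(-239368) = sqrt(-461262)*(-1/239368) = (I*sqrt(461262))*(-1/239368) = -I*sqrt(461262)/239368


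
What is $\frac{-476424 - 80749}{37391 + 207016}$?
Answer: $- \frac{557173}{244407} \approx -2.2797$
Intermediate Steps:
$\frac{-476424 - 80749}{37391 + 207016} = - \frac{557173}{244407}$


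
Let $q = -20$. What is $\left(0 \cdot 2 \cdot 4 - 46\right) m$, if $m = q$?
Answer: $920$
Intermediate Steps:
$m = -20$
$\left(0 \cdot 2 \cdot 4 - 46\right) m = \left(0 \cdot 2 \cdot 4 - 46\right) \left(-20\right) = \left(0 \cdot 4 - 46\right) \left(-20\right) = \left(0 - 46\right) \left(-20\right) = \left(-46\right) \left(-20\right) = 920$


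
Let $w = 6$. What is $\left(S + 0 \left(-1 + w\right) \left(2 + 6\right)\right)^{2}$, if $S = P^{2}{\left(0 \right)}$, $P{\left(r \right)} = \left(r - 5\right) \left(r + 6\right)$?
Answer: $810000$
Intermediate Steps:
$P{\left(r \right)} = \left(-5 + r\right) \left(6 + r\right)$
$S = 900$ ($S = \left(-30 + 0 + 0^{2}\right)^{2} = \left(-30 + 0 + 0\right)^{2} = \left(-30\right)^{2} = 900$)
$\left(S + 0 \left(-1 + w\right) \left(2 + 6\right)\right)^{2} = \left(900 + 0 \left(-1 + 6\right) \left(2 + 6\right)\right)^{2} = \left(900 + 0 \cdot 5 \cdot 8\right)^{2} = \left(900 + 0 \cdot 40\right)^{2} = \left(900 + 0\right)^{2} = 900^{2} = 810000$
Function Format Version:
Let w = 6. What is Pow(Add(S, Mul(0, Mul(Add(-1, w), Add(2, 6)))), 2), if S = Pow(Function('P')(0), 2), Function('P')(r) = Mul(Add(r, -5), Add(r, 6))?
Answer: 810000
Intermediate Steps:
Function('P')(r) = Mul(Add(-5, r), Add(6, r))
S = 900 (S = Pow(Add(-30, 0, Pow(0, 2)), 2) = Pow(Add(-30, 0, 0), 2) = Pow(-30, 2) = 900)
Pow(Add(S, Mul(0, Mul(Add(-1, w), Add(2, 6)))), 2) = Pow(Add(900, Mul(0, Mul(Add(-1, 6), Add(2, 6)))), 2) = Pow(Add(900, Mul(0, Mul(5, 8))), 2) = Pow(Add(900, Mul(0, 40)), 2) = Pow(Add(900, 0), 2) = Pow(900, 2) = 810000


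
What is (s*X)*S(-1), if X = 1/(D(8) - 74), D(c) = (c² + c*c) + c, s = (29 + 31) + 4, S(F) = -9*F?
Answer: 288/31 ≈ 9.2903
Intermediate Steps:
s = 64 (s = 60 + 4 = 64)
D(c) = c + 2*c² (D(c) = (c² + c²) + c = 2*c² + c = c + 2*c²)
X = 1/62 (X = 1/(8*(1 + 2*8) - 74) = 1/(8*(1 + 16) - 74) = 1/(8*17 - 74) = 1/(136 - 74) = 1/62 ≈ 0.016129)
(s*X)*S(-1) = (64*(1/62))*(-9*(-1)) = (32/31)*9 = 288/31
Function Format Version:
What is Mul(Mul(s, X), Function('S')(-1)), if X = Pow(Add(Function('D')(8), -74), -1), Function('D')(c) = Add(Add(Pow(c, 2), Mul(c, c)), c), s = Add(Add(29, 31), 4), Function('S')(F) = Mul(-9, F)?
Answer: Rational(288, 31) ≈ 9.2903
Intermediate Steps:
s = 64 (s = Add(60, 4) = 64)
Function('D')(c) = Add(c, Mul(2, Pow(c, 2))) (Function('D')(c) = Add(Add(Pow(c, 2), Pow(c, 2)), c) = Add(Mul(2, Pow(c, 2)), c) = Add(c, Mul(2, Pow(c, 2))))
X = Rational(1, 62) (X = Pow(Add(Mul(8, Add(1, Mul(2, 8))), -74), -1) = Pow(Add(Mul(8, Add(1, 16)), -74), -1) = Pow(Add(Mul(8, 17), -74), -1) = Pow(Add(136, -74), -1) = Pow(62, -1) = Rational(1, 62) ≈ 0.016129)
Mul(Mul(s, X), Function('S')(-1)) = Mul(Mul(64, Rational(1, 62)), Mul(-9, -1)) = Mul(Rational(32, 31), 9) = Rational(288, 31)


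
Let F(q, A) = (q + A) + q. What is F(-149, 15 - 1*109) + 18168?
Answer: 17776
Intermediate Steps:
F(q, A) = A + 2*q (F(q, A) = (A + q) + q = A + 2*q)
F(-149, 15 - 1*109) + 18168 = ((15 - 1*109) + 2*(-149)) + 18168 = ((15 - 109) - 298) + 18168 = (-94 - 298) + 18168 = -392 + 18168 = 17776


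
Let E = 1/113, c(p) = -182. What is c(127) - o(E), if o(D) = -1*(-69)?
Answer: -251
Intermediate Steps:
E = 1/113 ≈ 0.0088496
o(D) = 69
c(127) - o(E) = -182 - 1*69 = -182 - 69 = -251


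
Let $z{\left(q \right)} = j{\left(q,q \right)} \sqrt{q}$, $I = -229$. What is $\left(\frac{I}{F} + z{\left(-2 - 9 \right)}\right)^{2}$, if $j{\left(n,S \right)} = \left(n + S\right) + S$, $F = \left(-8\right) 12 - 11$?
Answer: $\frac{\left(229 - 3531 i \sqrt{11}\right)^{2}}{11449} \approx -11974.0 - 468.48 i$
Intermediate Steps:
$F = -107$ ($F = -96 - 11 = -107$)
$j{\left(n,S \right)} = n + 2 S$ ($j{\left(n,S \right)} = \left(S + n\right) + S = n + 2 S$)
$z{\left(q \right)} = 3 q^{\frac{3}{2}}$ ($z{\left(q \right)} = \left(q + 2 q\right) \sqrt{q} = 3 q \sqrt{q} = 3 q^{\frac{3}{2}}$)
$\left(\frac{I}{F} + z{\left(-2 - 9 \right)}\right)^{2} = \left(- \frac{229}{-107} + 3 \left(-2 - 9\right)^{\frac{3}{2}}\right)^{2} = \left(\left(-229\right) \left(- \frac{1}{107}\right) + 3 \left(-11\right)^{\frac{3}{2}}\right)^{2} = \left(\frac{229}{107} + 3 \left(- 11 i \sqrt{11}\right)\right)^{2} = \left(\frac{229}{107} - 33 i \sqrt{11}\right)^{2}$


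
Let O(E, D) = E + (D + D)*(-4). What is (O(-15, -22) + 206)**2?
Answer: 134689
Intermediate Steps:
O(E, D) = E - 8*D (O(E, D) = E + (2*D)*(-4) = E - 8*D)
(O(-15, -22) + 206)**2 = ((-15 - 8*(-22)) + 206)**2 = ((-15 + 176) + 206)**2 = (161 + 206)**2 = 367**2 = 134689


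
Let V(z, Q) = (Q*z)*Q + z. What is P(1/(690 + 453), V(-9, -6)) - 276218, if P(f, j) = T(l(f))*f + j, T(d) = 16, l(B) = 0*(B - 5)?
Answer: -316097777/1143 ≈ -2.7655e+5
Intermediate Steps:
l(B) = 0 (l(B) = 0*(-5 + B) = 0)
V(z, Q) = z + z*Q² (V(z, Q) = z*Q² + z = z + z*Q²)
P(f, j) = j + 16*f (P(f, j) = 16*f + j = j + 16*f)
P(1/(690 + 453), V(-9, -6)) - 276218 = (-9*(1 + (-6)²) + 16/(690 + 453)) - 276218 = (-9*(1 + 36) + 16/1143) - 276218 = (-9*37 + 16*(1/1143)) - 276218 = (-333 + 16/1143) - 276218 = -380603/1143 - 276218 = -316097777/1143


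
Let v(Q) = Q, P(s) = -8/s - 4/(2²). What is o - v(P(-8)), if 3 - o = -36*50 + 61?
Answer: 1742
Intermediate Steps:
o = 1742 (o = 3 - (-36*50 + 61) = 3 - (-1800 + 61) = 3 - 1*(-1739) = 3 + 1739 = 1742)
P(s) = -1 - 8/s (P(s) = -8/s - 4/4 = -8/s - 4*¼ = -8/s - 1 = -1 - 8/s)
o - v(P(-8)) = 1742 - (-8 - 1*(-8))/(-8) = 1742 - (-1)*(-8 + 8)/8 = 1742 - (-1)*0/8 = 1742 - 1*0 = 1742 + 0 = 1742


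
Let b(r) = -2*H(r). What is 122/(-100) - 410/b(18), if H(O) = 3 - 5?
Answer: -2593/25 ≈ -103.72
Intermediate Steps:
H(O) = -2
b(r) = 4 (b(r) = -2*(-2) = 4)
122/(-100) - 410/b(18) = 122/(-100) - 410/4 = 122*(-1/100) - 410*¼ = -61/50 - 205/2 = -2593/25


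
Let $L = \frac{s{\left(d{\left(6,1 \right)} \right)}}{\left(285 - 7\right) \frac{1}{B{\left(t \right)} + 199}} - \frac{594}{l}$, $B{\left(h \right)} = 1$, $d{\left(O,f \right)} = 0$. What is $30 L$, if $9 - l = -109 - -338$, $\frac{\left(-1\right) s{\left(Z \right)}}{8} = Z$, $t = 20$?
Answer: $81$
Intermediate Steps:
$s{\left(Z \right)} = - 8 Z$
$l = -220$ ($l = 9 - \left(-109 - -338\right) = 9 - \left(-109 + 338\right) = 9 - 229 = -220$)
$L = \frac{27}{10}$ ($L = \frac{\left(-8\right) 0}{\left(285 - 7\right) \frac{1}{1 + 199}} - \frac{594}{-220} = \frac{0}{278 \cdot \frac{1}{200}} - - \frac{27}{10} = \frac{0}{278 \cdot \frac{1}{200}} + \frac{27}{10} = \frac{0}{\frac{139}{100}} + \frac{27}{10} = 0 \cdot \frac{100}{139} + \frac{27}{10} = 0 + \frac{27}{10} = \frac{27}{10} \approx 2.7$)
$30 L = 30 \cdot \frac{27}{10} = 81$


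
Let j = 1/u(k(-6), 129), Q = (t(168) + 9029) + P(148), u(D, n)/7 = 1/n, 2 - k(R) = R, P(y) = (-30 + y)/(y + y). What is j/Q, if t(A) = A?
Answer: 19092/9528505 ≈ 0.0020037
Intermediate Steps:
P(y) = (-30 + y)/(2*y) (P(y) = (-30 + y)/((2*y)) = (-30 + y)*(1/(2*y)) = (-30 + y)/(2*y))
k(R) = 2 - R
u(D, n) = 7/n
Q = 1361215/148 (Q = (168 + 9029) + (½)*(-30 + 148)/148 = 9197 + (½)*(1/148)*118 = 9197 + 59/148 = 1361215/148 ≈ 9197.4)
j = 129/7 (j = 1/(7/129) = 129/7 ≈ 18.429)
j/Q = 129/(7*(1361215/148)) = (129/7)*(148/1361215) = 19092/9528505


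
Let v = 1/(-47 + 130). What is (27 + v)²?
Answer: 5026564/6889 ≈ 729.65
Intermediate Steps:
v = 1/83 ≈ 0.012048
(27 + v)² = (27 + 1/83)² = (2242/83)² = 5026564/6889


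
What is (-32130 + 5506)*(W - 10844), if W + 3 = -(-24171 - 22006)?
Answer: -940625920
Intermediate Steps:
W = 46174 (W = -3 - (-24171 - 22006) = -3 - 1*(-46177) = -3 + 46177 = 46174)
(-32130 + 5506)*(W - 10844) = (-32130 + 5506)*(46174 - 10844) = -26624*35330 = -940625920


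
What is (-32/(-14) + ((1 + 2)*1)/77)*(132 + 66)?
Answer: 3222/7 ≈ 460.29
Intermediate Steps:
(-32/(-14) + ((1 + 2)*1)/77)*(132 + 66) = (-32*(-1/14) + (3*1)*(1/77))*198 = (16/7 + 3*(1/77))*198 = (16/7 + 3/77)*198 = (179/77)*198 = 3222/7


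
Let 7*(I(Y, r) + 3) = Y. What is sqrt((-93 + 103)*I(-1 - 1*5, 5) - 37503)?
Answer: 3*I*sqrt(204393)/7 ≈ 193.76*I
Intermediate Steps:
I(Y, r) = -3 + Y/7
sqrt((-93 + 103)*I(-1 - 1*5, 5) - 37503) = sqrt((-93 + 103)*(-3 + (-1 - 1*5)/7) - 37503) = sqrt(10*(-3 + (-1 - 5)/7) - 37503) = sqrt(10*(-3 + (1/7)*(-6)) - 37503) = sqrt(10*(-3 - 6/7) - 37503) = sqrt(10*(-27/7) - 37503) = sqrt(-270/7 - 37503) = sqrt(-262791/7) = 3*I*sqrt(204393)/7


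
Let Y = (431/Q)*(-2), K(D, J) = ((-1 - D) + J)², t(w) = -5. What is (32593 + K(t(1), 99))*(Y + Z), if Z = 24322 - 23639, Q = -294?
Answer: 4356144064/147 ≈ 2.9634e+7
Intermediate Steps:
K(D, J) = (-1 + J - D)²
Y = 431/147 (Y = (431/(-294))*(-2) = (431*(-1/294))*(-2) = -431/294*(-2) = 431/147 ≈ 2.9320)
Z = 683
(32593 + K(t(1), 99))*(Y + Z) = (32593 + (1 - 5 - 1*99)²)*(431/147 + 683) = (32593 + (1 - 5 - 99)²)*(100832/147) = (32593 + (-103)²)*(100832/147) = (32593 + 10609)*(100832/147) = 43202*(100832/147) = 4356144064/147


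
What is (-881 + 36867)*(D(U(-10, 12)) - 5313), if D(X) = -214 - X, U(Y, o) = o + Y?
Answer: -198966594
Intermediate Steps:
U(Y, o) = Y + o
(-881 + 36867)*(D(U(-10, 12)) - 5313) = (-881 + 36867)*((-214 - (-10 + 12)) - 5313) = 35986*((-214 - 1*2) - 5313) = 35986*((-214 - 2) - 5313) = 35986*(-216 - 5313) = 35986*(-5529) = -198966594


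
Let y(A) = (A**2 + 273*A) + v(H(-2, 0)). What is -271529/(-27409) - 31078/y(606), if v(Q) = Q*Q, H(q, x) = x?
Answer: 71892310822/7300030833 ≈ 9.8482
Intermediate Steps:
v(Q) = Q**2
y(A) = A**2 + 273*A (y(A) = (A**2 + 273*A) + 0**2 = (A**2 + 273*A) + 0 = A**2 + 273*A)
-271529/(-27409) - 31078/y(606) = -271529/(-27409) - 31078*1/(606*(273 + 606)) = -271529*(-1/27409) - 31078/(606*879) = 271529/27409 - 31078/532674 = 271529/27409 - 31078*1/532674 = 271529/27409 - 15539/266337 = 71892310822/7300030833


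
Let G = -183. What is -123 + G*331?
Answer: -60696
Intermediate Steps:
-123 + G*331 = -123 - 183*331 = -123 - 60573 = -60696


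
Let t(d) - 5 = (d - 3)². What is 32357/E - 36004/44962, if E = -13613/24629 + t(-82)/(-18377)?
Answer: -329242156449120903/9627123405851 ≈ -34199.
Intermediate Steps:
t(d) = 5 + (-3 + d)² (t(d) = 5 + (d - 3)² = 5 + (-3 + d)²)
E = -428233771/452607133 (E = -13613/24629 + (5 + (-3 - 82)²)/(-18377) = -13613*1/24629 + (5 + (-85)²)*(-1/18377) = -13613/24629 + (5 + 7225)*(-1/18377) = -13613/24629 + 7230*(-1/18377) = -13613/24629 - 7230/18377 = -428233771/452607133 ≈ -0.94615)
32357/E - 36004/44962 = 32357/(-428233771/452607133) - 36004/44962 = 32357*(-452607133/428233771) - 36004*1/44962 = -14645009002481/428233771 - 18002/22481 = -329242156449120903/9627123405851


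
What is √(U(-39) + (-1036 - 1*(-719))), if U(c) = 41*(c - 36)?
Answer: 8*I*√53 ≈ 58.241*I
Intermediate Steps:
U(c) = -1476 + 41*c (U(c) = 41*(-36 + c) = -1476 + 41*c)
√(U(-39) + (-1036 - 1*(-719))) = √((-1476 + 41*(-39)) + (-1036 - 1*(-719))) = √((-1476 - 1599) + (-1036 + 719)) = √(-3075 - 317) = √(-3392) = 8*I*√53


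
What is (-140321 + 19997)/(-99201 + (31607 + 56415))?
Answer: 120324/11179 ≈ 10.763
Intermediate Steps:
(-140321 + 19997)/(-99201 + (31607 + 56415)) = -120324/(-99201 + 88022) = -120324/(-11179) = -120324*(-1/11179) = 120324/11179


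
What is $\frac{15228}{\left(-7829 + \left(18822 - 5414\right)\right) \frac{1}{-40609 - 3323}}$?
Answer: $- \frac{95570928}{797} \approx -1.1991 \cdot 10^{5}$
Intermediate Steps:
$\frac{15228}{\left(-7829 + \left(18822 - 5414\right)\right) \frac{1}{-40609 - 3323}} = \frac{15228}{\left(-7829 + 13408\right) \frac{1}{-43932}} = \frac{15228}{5579 \left(- \frac{1}{43932}\right)} = \frac{15228}{- \frac{797}{6276}} = 15228 \left(- \frac{6276}{797}\right) = - \frac{95570928}{797}$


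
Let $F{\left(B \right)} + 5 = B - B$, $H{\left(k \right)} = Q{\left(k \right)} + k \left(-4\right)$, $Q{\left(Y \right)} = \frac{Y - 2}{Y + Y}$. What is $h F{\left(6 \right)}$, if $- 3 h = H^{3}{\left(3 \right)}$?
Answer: $- \frac{1789555}{648} \approx -2761.7$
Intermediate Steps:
$Q{\left(Y \right)} = \frac{-2 + Y}{2 Y}$
$H{\left(k \right)} = - 4 k + \frac{-2 + k}{2 k}$ ($H{\left(k \right)} = \frac{-2 + k}{2 k} + k \left(-4\right) = \frac{-2 + k}{2 k} - 4 k = - 4 k + \frac{-2 + k}{2 k}$)
$h = \frac{357911}{648}$ ($h = - \frac{\left(\frac{1}{2} - \frac{1}{3} - 12\right)^{3}}{3} = - \frac{\left(- \frac{71}{6}\right)^{3}}{3} = \left(- \frac{1}{3}\right) \left(- \frac{357911}{216}\right) = \frac{357911}{648} \approx 552.33$)
$F{\left(B \right)} = -5$ ($F{\left(B \right)} = -5 + \left(B - B\right) = -5 + 0 = -5$)
$h F{\left(6 \right)} = \frac{357911}{648} \left(-5\right) = - \frac{1789555}{648}$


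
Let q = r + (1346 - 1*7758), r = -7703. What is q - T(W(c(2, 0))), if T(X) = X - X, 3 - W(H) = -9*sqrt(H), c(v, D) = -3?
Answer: -14115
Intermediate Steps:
W(H) = 3 + 9*sqrt(H) (W(H) = 3 - (-9)*sqrt(H) = 3 + 9*sqrt(H))
q = -14115 (q = -7703 + (1346 - 1*7758) = -7703 + (1346 - 7758) = -7703 - 6412 = -14115)
T(X) = 0
q - T(W(c(2, 0))) = -14115 - 1*0 = -14115 + 0 = -14115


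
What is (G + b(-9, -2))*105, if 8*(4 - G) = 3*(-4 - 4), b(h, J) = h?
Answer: -210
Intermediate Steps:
G = 7 (G = 4 - 3*(-4 - 4)/8 = 4 - 3*(-8)/8 = 4 - ⅛*(-24) = 4 + 3 = 7)
(G + b(-9, -2))*105 = (7 - 9)*105 = -2*105 = -210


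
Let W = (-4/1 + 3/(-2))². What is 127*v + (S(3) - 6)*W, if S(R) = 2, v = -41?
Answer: -5328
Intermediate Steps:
W = 121/4 (W = (-4*1 + 3*(-½))² = (-4 - 3/2)² = (-11/2)² = 121/4 ≈ 30.250)
127*v + (S(3) - 6)*W = 127*(-41) + (2 - 6)*(121/4) = -5207 - 4*121/4 = -5207 - 121 = -5328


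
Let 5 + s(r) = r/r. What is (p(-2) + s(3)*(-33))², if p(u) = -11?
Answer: 14641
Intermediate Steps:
s(r) = -4 (s(r) = -5 + r/r = -5 + 1 = -4)
(p(-2) + s(3)*(-33))² = (-11 - 4*(-33))² = (-11 + 132)² = 121² = 14641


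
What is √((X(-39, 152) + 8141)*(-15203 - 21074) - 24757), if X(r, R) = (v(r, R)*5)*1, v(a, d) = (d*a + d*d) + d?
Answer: I*√3438395094 ≈ 58638.0*I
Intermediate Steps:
v(a, d) = d + d² + a*d (v(a, d) = (a*d + d²) + d = (d² + a*d) + d = d + d² + a*d)
X(r, R) = 5*R*(1 + R + r) (X(r, R) = ((R*(1 + r + R))*5)*1 = ((R*(1 + R + r))*5)*1 = (5*R*(1 + R + r))*1 = 5*R*(1 + R + r))
√((X(-39, 152) + 8141)*(-15203 - 21074) - 24757) = √((5*152*(1 + 152 - 39) + 8141)*(-15203 - 21074) - 24757) = √((5*152*114 + 8141)*(-36277) - 24757) = √((86640 + 8141)*(-36277) - 24757) = √(94781*(-36277) - 24757) = √(-3438370337 - 24757) = √(-3438395094) = I*√3438395094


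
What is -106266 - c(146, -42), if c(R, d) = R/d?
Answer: -2231513/21 ≈ -1.0626e+5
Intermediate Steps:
-106266 - c(146, -42) = -106266 - 146/(-42) = -106266 - 146*(-1)/42 = -106266 - 1*(-73/21) = -106266 + 73/21 = -2231513/21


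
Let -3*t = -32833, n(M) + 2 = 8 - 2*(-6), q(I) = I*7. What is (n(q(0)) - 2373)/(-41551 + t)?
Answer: 1413/18364 ≈ 0.076944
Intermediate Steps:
q(I) = 7*I
n(M) = 18 (n(M) = -2 + (8 - 2*(-6)) = -2 + (8 + 12) = -2 + 20 = 18)
t = 32833/3 (t = -⅓*(-32833) = 32833/3 ≈ 10944.)
(n(q(0)) - 2373)/(-41551 + t) = (18 - 2373)/(-41551 + 32833/3) = -2355/(-91820/3) = -2355*(-3/91820) = 1413/18364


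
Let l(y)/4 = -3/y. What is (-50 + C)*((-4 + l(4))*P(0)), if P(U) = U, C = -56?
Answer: 0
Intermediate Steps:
l(y) = -12/y (l(y) = 4*(-3/y) = -12/y)
(-50 + C)*((-4 + l(4))*P(0)) = (-50 - 56)*((-4 - 12/4)*0) = -106*(-4 - 12*¼)*0 = -106*(-4 - 3)*0 = -(-742)*0 = -106*0 = 0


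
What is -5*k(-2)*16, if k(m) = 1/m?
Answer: 40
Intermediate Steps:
-5*k(-2)*16 = -5/(-2)*16 = -5*(-½)*16 = (5/2)*16 = 40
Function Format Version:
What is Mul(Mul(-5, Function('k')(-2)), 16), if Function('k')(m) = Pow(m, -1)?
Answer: 40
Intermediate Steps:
Mul(Mul(-5, Function('k')(-2)), 16) = Mul(Mul(-5, Pow(-2, -1)), 16) = Mul(Mul(-5, Rational(-1, 2)), 16) = Mul(Rational(5, 2), 16) = 40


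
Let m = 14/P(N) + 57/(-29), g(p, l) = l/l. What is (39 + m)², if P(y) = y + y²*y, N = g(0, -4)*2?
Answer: 31058329/21025 ≈ 1477.2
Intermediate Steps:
g(p, l) = 1
N = 2 (N = 1*2 = 2)
P(y) = y + y³
m = -82/145 (m = 14/(2 + 2³) + 57/(-29) = 14/(2 + 8) + 57*(-1/29) = 14/10 - 57/29 = 14*(⅒) - 57/29 = 7/5 - 57/29 = -82/145 ≈ -0.56552)
(39 + m)² = (39 - 82/145)² = (5573/145)² = 31058329/21025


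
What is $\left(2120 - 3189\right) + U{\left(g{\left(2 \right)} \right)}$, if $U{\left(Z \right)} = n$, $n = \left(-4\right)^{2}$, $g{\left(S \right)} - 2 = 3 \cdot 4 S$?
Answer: $-1053$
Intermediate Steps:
$g{\left(S \right)} = 2 + 12 S$ ($g{\left(S \right)} = 2 + 3 \cdot 4 S = 2 + 12 S$)
$n = 16$
$U{\left(Z \right)} = 16$
$\left(2120 - 3189\right) + U{\left(g{\left(2 \right)} \right)} = \left(2120 - 3189\right) + 16 = -1069 + 16 = -1053$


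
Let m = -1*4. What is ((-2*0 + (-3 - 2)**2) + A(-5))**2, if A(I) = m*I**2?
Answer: 5625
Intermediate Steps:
m = -4
A(I) = -4*I**2
((-2*0 + (-3 - 2)**2) + A(-5))**2 = ((-2*0 + (-3 - 2)**2) - 4*(-5)**2)**2 = ((0 + (-5)**2) - 4*25)**2 = ((0 + 25) - 100)**2 = (25 - 100)**2 = (-75)**2 = 5625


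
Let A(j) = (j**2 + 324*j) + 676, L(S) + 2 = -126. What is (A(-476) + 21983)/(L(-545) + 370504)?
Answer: 95011/370376 ≈ 0.25653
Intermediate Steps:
L(S) = -128 (L(S) = -2 - 126 = -128)
A(j) = 676 + j**2 + 324*j
(A(-476) + 21983)/(L(-545) + 370504) = ((676 + (-476)**2 + 324*(-476)) + 21983)/(-128 + 370504) = ((676 + 226576 - 154224) + 21983)/370376 = (73028 + 21983)*(1/370376) = 95011*(1/370376) = 95011/370376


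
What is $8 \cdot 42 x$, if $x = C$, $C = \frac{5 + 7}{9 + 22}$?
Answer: $\frac{4032}{31} \approx 130.06$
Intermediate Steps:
$C = \frac{12}{31} \approx 0.3871$
$x = \frac{12}{31} \approx 0.3871$
$8 \cdot 42 x = 8 \cdot 42 \cdot \frac{12}{31} = 336 \cdot \frac{12}{31} = \frac{4032}{31}$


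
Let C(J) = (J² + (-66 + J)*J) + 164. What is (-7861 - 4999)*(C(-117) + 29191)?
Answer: -828891300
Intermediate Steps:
C(J) = 164 + J² + J*(-66 + J) (C(J) = (J² + J*(-66 + J)) + 164 = 164 + J² + J*(-66 + J))
(-7861 - 4999)*(C(-117) + 29191) = (-7861 - 4999)*((164 - 66*(-117) + 2*(-117)²) + 29191) = -12860*((164 + 7722 + 2*13689) + 29191) = -12860*((164 + 7722 + 27378) + 29191) = -12860*(35264 + 29191) = -12860*64455 = -828891300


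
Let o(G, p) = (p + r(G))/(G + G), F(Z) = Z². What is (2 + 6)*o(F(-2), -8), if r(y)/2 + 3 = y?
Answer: -6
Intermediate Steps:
r(y) = -6 + 2*y
o(G, p) = (-6 + p + 2*G)/(2*G) (o(G, p) = (p + (-6 + 2*G))/(G + G) = (-6 + p + 2*G)/((2*G)) = (-6 + p + 2*G)*(1/(2*G)) = (-6 + p + 2*G)/(2*G))
(2 + 6)*o(F(-2), -8) = (2 + 6)*((-3 + (-2)² + (½)*(-8))/((-2)²)) = 8*((-3 + 4 - 4)/4) = 8*((¼)*(-3)) = 8*(-¾) = -6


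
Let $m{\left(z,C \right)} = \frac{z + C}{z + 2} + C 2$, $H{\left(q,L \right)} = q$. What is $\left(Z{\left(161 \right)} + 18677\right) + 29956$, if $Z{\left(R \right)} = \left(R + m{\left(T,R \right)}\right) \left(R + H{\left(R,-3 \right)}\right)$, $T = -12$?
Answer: $\frac{996806}{5} \approx 1.9936 \cdot 10^{5}$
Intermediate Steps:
$m{\left(z,C \right)} = 2 C + \frac{C + z}{2 + z}$ ($m{\left(z,C \right)} = \frac{C + z}{2 + z} + 2 C = 2 C + \frac{C + z}{2 + z}$)
$Z{\left(R \right)} = 2 R \left(\frac{6}{5} + \frac{29 R}{10}\right)$ ($Z{\left(R \right)} = \left(R + \frac{-12 + 5 R + 2 R \left(-12\right)}{2 - 12}\right) \left(R + R\right) = \left(R + \frac{-12 + 5 R - 24 R}{-10}\right) 2 R = \left(R - \frac{-12 - 19 R}{10}\right) 2 R = \left(R + \left(\frac{6}{5} + \frac{19 R}{10}\right)\right) 2 R = \left(\frac{6}{5} + \frac{29 R}{10}\right) 2 R = 2 R \left(\frac{6}{5} + \frac{29 R}{10}\right)$)
$\left(Z{\left(161 \right)} + 18677\right) + 29956 = \left(\frac{1}{5} \cdot 161 \left(12 + 29 \cdot 161\right) + 18677\right) + 29956 = \left(\frac{1}{5} \cdot 161 \left(12 + 4669\right) + 18677\right) + 29956 = \left(\frac{1}{5} \cdot 161 \cdot 4681 + 18677\right) + 29956 = \left(\frac{753641}{5} + 18677\right) + 29956 = \frac{847026}{5} + 29956 = \frac{996806}{5}$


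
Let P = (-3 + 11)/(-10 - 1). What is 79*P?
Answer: -632/11 ≈ -57.455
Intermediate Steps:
P = -8/11 (P = 8/(-11) = 8*(-1/11) = -8/11 ≈ -0.72727)
79*P = 79*(-8/11) = -632/11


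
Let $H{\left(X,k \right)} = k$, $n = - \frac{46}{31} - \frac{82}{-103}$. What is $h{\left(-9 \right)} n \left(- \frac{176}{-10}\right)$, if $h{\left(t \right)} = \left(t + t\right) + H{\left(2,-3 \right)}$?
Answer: $\frac{4058208}{15965} \approx 254.19$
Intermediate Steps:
$n = - \frac{2196}{3193}$ ($n = \left(-46\right) \frac{1}{31} - - \frac{82}{103} = - \frac{46}{31} + \frac{82}{103} = - \frac{2196}{3193} \approx -0.68775$)
$h{\left(t \right)} = -3 + 2 t$ ($h{\left(t \right)} = \left(t + t\right) - 3 = 2 t - 3 = -3 + 2 t$)
$h{\left(-9 \right)} n \left(- \frac{176}{-10}\right) = \left(-3 + 2 \left(-9\right)\right) \left(- \frac{2196}{3193}\right) \left(- \frac{176}{-10}\right) = \left(-3 - 18\right) \left(- \frac{2196}{3193}\right) \left(\left(-176\right) \left(- \frac{1}{10}\right)\right) = \left(-21\right) \left(- \frac{2196}{3193}\right) \frac{88}{5} = \frac{46116}{3193} \cdot \frac{88}{5} = \frac{4058208}{15965}$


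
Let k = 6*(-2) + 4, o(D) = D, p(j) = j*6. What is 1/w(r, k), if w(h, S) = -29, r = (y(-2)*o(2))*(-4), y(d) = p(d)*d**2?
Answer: -1/29 ≈ -0.034483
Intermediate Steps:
p(j) = 6*j
y(d) = 6*d**3 (y(d) = (6*d)*d**2 = 6*d**3)
r = 384 (r = ((6*(-2)**3)*2)*(-4) = ((6*(-8))*2)*(-4) = -48*2*(-4) = -96*(-4) = 384)
k = -8 (k = -12 + 4 = -8)
1/w(r, k) = 1/(-29) = -1/29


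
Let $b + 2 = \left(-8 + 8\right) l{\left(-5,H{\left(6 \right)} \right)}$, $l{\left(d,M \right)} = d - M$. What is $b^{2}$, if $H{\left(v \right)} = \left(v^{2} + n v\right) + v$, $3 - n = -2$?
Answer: $4$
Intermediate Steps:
$n = 5$ ($n = 3 - -2 = 3 + 2 = 5$)
$H{\left(v \right)} = v^{2} + 6 v$ ($H{\left(v \right)} = \left(v^{2} + 5 v\right) + v = v^{2} + 6 v$)
$b = -2$ ($b = -2 + \left(-8 + 8\right) \left(-5 - 6 \left(6 + 6\right)\right) = -2 + 0 \left(-5 - 6 \cdot 12\right) = -2 + 0 \left(-5 - 72\right) = -2 + 0 \left(-77\right) = -2 + 0 = -2$)
$b^{2} = \left(-2\right)^{2} = 4$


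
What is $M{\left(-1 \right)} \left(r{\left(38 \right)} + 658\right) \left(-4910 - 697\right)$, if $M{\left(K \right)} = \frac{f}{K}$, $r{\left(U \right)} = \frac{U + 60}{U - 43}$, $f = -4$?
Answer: $- \frac{71590176}{5} \approx -1.4318 \cdot 10^{7}$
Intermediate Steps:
$r{\left(U \right)} = \frac{60 + U}{-43 + U}$
$M{\left(K \right)} = - \frac{4}{K}$
$M{\left(-1 \right)} \left(r{\left(38 \right)} + 658\right) \left(-4910 - 697\right) = - \frac{4}{-1} \left(\frac{60 + 38}{-43 + 38} + 658\right) \left(-4910 - 697\right) = \left(-4\right) \left(-1\right) \left(\frac{1}{-5} \cdot 98 + 658\right) \left(-5607\right) = 4 \left(\left(- \frac{1}{5}\right) 98 + 658\right) \left(-5607\right) = 4 \left(- \frac{98}{5} + 658\right) \left(-5607\right) = 4 \cdot \frac{3192}{5} \left(-5607\right) = 4 \left(- \frac{17897544}{5}\right) = - \frac{71590176}{5}$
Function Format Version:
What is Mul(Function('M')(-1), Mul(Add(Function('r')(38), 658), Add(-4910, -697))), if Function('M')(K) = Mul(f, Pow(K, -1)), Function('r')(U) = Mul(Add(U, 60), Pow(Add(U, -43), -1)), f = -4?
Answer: Rational(-71590176, 5) ≈ -1.4318e+7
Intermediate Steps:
Function('r')(U) = Mul(Pow(Add(-43, U), -1), Add(60, U)) (Function('r')(U) = Mul(Add(60, U), Pow(Add(-43, U), -1)) = Mul(Pow(Add(-43, U), -1), Add(60, U)))
Function('M')(K) = Mul(-4, Pow(K, -1))
Mul(Function('M')(-1), Mul(Add(Function('r')(38), 658), Add(-4910, -697))) = Mul(Mul(-4, Pow(-1, -1)), Mul(Add(Mul(Pow(Add(-43, 38), -1), Add(60, 38)), 658), Add(-4910, -697))) = Mul(Mul(-4, -1), Mul(Add(Mul(Pow(-5, -1), 98), 658), -5607)) = Mul(4, Mul(Add(Mul(Rational(-1, 5), 98), 658), -5607)) = Mul(4, Mul(Add(Rational(-98, 5), 658), -5607)) = Mul(4, Mul(Rational(3192, 5), -5607)) = Mul(4, Rational(-17897544, 5)) = Rational(-71590176, 5)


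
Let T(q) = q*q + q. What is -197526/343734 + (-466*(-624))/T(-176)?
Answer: 977797361/110281325 ≈ 8.8664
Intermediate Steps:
T(q) = q + q**2 (T(q) = q**2 + q = q + q**2)
-197526/343734 + (-466*(-624))/T(-176) = -197526/343734 + (-466*(-624))/((-176*(1 - 176))) = -197526*1/343734 + 290784/((-176*(-175))) = -32921/57289 + 290784/30800 = -32921/57289 + 290784*(1/30800) = -32921/57289 + 18174/1925 = 977797361/110281325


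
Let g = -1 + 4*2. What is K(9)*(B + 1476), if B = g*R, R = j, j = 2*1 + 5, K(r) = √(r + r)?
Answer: 4575*√2 ≈ 6470.0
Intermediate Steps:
K(r) = √2*√r (K(r) = √(2*r) = √2*√r)
j = 7 (j = 2 + 5 = 7)
R = 7
g = 7 (g = -1 + 8 = 7)
B = 49 (B = 7*7 = 49)
K(9)*(B + 1476) = (√2*√9)*(49 + 1476) = (√2*3)*1525 = (3*√2)*1525 = 4575*√2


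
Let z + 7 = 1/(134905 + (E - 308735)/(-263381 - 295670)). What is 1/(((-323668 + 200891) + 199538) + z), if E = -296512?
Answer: 75419380402/5788739123934159 ≈ 1.3029e-5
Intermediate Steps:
z = -527935103763/75419380402 (z = -7 + 1/(134905 + (-296512 - 308735)/(-263381 - 295670)) = -7 + 1/(134905 - 605247/(-559051)) = -7 + 1/(134905 - 605247*(-1/559051)) = -7 + 1/(134905 + 605247/559051) = -7 + 1/(75419380402/559051) = -7 + 559051/75419380402 = -527935103763/75419380402 ≈ -7.0000)
1/(((-323668 + 200891) + 199538) + z) = 1/(((-323668 + 200891) + 199538) - 527935103763/75419380402) = 1/((-122777 + 199538) - 527935103763/75419380402) = 1/(76761 - 527935103763/75419380402) = 1/(5788739123934159/75419380402) = 75419380402/5788739123934159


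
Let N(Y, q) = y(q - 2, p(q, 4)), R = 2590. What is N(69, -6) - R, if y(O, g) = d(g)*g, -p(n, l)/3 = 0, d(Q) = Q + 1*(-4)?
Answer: -2590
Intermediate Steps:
d(Q) = -4 + Q (d(Q) = Q - 4 = -4 + Q)
p(n, l) = 0 (p(n, l) = -3*0 = 0)
y(O, g) = g*(-4 + g) (y(O, g) = (-4 + g)*g = g*(-4 + g))
N(Y, q) = 0 (N(Y, q) = 0*(-4 + 0) = 0*(-4) = 0)
N(69, -6) - R = 0 - 1*2590 = 0 - 2590 = -2590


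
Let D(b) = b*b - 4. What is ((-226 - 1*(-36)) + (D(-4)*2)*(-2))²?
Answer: 56644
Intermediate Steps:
D(b) = -4 + b² (D(b) = b² - 4 = -4 + b²)
((-226 - 1*(-36)) + (D(-4)*2)*(-2))² = ((-226 - 1*(-36)) + ((-4 + (-4)²)*2)*(-2))² = ((-226 + 36) + ((-4 + 16)*2)*(-2))² = (-190 + (12*2)*(-2))² = (-190 + 24*(-2))² = (-190 - 48)² = (-238)² = 56644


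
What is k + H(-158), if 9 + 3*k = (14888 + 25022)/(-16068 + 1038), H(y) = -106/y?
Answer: -1144945/356211 ≈ -3.2142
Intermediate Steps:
k = -17518/4509 (k = -3 + ((14888 + 25022)/(-16068 + 1038))/3 = -3 + (39910/(-15030))/3 = -3 + (39910*(-1/15030))/3 = -3 + (⅓)*(-3991/1503) = -3 - 3991/4509 = -17518/4509 ≈ -3.8851)
k + H(-158) = -17518/4509 - 106/(-158) = -17518/4509 - 106*(-1/158) = -17518/4509 + 53/79 = -1144945/356211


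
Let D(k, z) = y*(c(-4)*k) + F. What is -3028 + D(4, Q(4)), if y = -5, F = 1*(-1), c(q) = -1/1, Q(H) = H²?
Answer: -3009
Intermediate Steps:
c(q) = -1 (c(q) = -1*1 = -1)
F = -1
D(k, z) = -1 + 5*k (D(k, z) = -(-5)*k - 1 = 5*k - 1 = -1 + 5*k)
-3028 + D(4, Q(4)) = -3028 + (-1 + 5*4) = -3028 + (-1 + 20) = -3028 + 19 = -3009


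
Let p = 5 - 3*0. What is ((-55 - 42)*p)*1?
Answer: -485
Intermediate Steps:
p = 5 (p = 5 + 0 = 5)
((-55 - 42)*p)*1 = ((-55 - 42)*5)*1 = -97*5*1 = -485*1 = -485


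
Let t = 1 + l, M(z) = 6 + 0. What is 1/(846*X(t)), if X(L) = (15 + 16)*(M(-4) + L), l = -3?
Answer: 1/104904 ≈ 9.5325e-6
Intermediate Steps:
M(z) = 6
t = -2 (t = 1 - 3 = -2)
X(L) = 186 + 31*L (X(L) = (15 + 16)*(6 + L) = 31*(6 + L) = 186 + 31*L)
1/(846*X(t)) = 1/(846*(186 + 31*(-2))) = 1/(846*(186 - 62)) = (1/846)/124 = (1/846)*(1/124) = 1/104904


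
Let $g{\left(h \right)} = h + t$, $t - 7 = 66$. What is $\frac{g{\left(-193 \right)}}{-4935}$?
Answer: $\frac{8}{329} \approx 0.024316$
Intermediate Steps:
$t = 73$ ($t = 7 + 66 = 73$)
$g{\left(h \right)} = 73 + h$ ($g{\left(h \right)} = h + 73 = 73 + h$)
$\frac{g{\left(-193 \right)}}{-4935} = \frac{73 - 193}{-4935} = \left(-120\right) \left(- \frac{1}{4935}\right) = \frac{8}{329}$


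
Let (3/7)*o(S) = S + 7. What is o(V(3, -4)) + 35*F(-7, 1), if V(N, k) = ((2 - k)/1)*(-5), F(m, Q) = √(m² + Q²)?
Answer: -161/3 + 175*√2 ≈ 193.82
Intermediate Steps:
F(m, Q) = √(Q² + m²)
V(N, k) = -10 + 5*k (V(N, k) = ((2 - k)*1)*(-5) = (2 - k)*(-5) = -10 + 5*k)
o(S) = 49/3 + 7*S/3 (o(S) = 7*(S + 7)/3 = 7*(7 + S)/3 = 49/3 + 7*S/3)
o(V(3, -4)) + 35*F(-7, 1) = (49/3 + 7*(-10 + 5*(-4))/3) + 35*√(1² + (-7)²) = (49/3 + 7*(-10 - 20)/3) + 35*√(1 + 49) = (49/3 + (7/3)*(-30)) + 35*√50 = (49/3 - 70) + 35*(5*√2) = -161/3 + 175*√2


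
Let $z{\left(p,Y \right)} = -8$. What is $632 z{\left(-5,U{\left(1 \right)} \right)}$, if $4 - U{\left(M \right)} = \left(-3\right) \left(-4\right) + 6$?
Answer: $-5056$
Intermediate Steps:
$U{\left(M \right)} = -14$ ($U{\left(M \right)} = 4 - \left(\left(-3\right) \left(-4\right) + 6\right) = 4 - \left(12 + 6\right) = 4 - 18 = -14$)
$632 z{\left(-5,U{\left(1 \right)} \right)} = 632 \left(-8\right) = -5056$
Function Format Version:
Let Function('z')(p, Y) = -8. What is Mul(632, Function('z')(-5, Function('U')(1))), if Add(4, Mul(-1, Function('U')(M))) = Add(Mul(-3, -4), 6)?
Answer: -5056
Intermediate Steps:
Function('U')(M) = -14 (Function('U')(M) = Add(4, Mul(-1, Add(Mul(-3, -4), 6))) = Add(4, Mul(-1, Add(12, 6))) = Add(4, Mul(-1, 18)) = Add(4, -18) = -14)
Mul(632, Function('z')(-5, Function('U')(1))) = Mul(632, -8) = -5056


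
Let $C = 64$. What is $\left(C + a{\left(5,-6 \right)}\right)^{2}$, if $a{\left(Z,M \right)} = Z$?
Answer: $4761$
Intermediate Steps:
$\left(C + a{\left(5,-6 \right)}\right)^{2} = \left(64 + 5\right)^{2} = 69^{2} = 4761$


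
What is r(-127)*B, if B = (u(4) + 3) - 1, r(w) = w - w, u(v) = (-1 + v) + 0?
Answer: 0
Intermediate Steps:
u(v) = -1 + v
r(w) = 0
B = 5 (B = ((-1 + 4) + 3) - 1 = (3 + 3) - 1 = 6 - 1 = 5)
r(-127)*B = 0*5 = 0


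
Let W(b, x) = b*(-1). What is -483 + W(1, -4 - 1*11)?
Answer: -484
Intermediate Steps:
W(b, x) = -b
-483 + W(1, -4 - 1*11) = -483 - 1*1 = -483 - 1 = -484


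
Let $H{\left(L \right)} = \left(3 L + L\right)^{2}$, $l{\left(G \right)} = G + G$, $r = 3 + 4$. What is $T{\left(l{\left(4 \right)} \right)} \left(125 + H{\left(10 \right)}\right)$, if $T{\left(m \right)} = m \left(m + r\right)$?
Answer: $207000$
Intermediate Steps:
$r = 7$
$l{\left(G \right)} = 2 G$
$T{\left(m \right)} = m \left(7 + m\right)$ ($T{\left(m \right)} = m \left(m + 7\right) = m \left(7 + m\right)$)
$H{\left(L \right)} = 16 L^{2}$ ($H{\left(L \right)} = \left(4 L\right)^{2} = 16 L^{2}$)
$T{\left(l{\left(4 \right)} \right)} \left(125 + H{\left(10 \right)}\right) = 2 \cdot 4 \left(7 + 2 \cdot 4\right) \left(125 + 16 \cdot 10^{2}\right) = 8 \left(7 + 8\right) \left(125 + 16 \cdot 100\right) = 8 \cdot 15 \left(125 + 1600\right) = 120 \cdot 1725 = 207000$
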